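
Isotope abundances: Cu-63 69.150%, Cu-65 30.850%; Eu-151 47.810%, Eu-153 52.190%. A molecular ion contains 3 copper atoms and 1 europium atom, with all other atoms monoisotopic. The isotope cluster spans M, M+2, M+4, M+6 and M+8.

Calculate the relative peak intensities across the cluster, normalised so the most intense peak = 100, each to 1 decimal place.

41.2 : 100.0 : 84.7 : 30.5 : 4.0

Copper pattern (n=3): 0.33065611 : 0.44254842 : 0.19743483 : 0.02936064
Europium pattern (n=1): 0.4781 : 0.5219
Convolve the two distributions (both contribute in 2-u steps):
  M: 0.33065611×0.4781 = 0.158087
  M+2: 0.33065611×0.5219 + 0.44254842×0.4781 = 0.384152
  M+4: 0.44254842×0.5219 + 0.19743483×0.4781 = 0.325360
  M+6: 0.19743483×0.5219 + 0.02936064×0.4781 = 0.117079
  M+8: 0.02936064×0.5219 = 0.015323
Scale to base peak (0.384152) = 100: 41.2 : 100.0 : 84.7 : 30.5 : 4.0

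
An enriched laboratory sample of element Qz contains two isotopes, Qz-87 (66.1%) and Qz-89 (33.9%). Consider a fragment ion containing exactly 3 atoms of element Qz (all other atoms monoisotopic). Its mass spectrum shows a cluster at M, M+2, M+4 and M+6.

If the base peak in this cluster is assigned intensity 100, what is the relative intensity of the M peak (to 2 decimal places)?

(0.661 + 0.339)^3 gives M 0.2888, M+2 0.4443, M+4 0.2279, M+6 0.0390; the largest is M+2.
P(M+2) = C(3,1) × 0.661^2 × 0.339^1 = 3 × 0.436921 × 0.3390 = 0.444349 (base)
P(M) = C(3,0) × 0.661^3 × 0.339^0 = 1 × 0.28880478 × 1.0000 = 0.288805
Relative intensity = 0.288805 / 0.444349 × 100 = 65.00

65.00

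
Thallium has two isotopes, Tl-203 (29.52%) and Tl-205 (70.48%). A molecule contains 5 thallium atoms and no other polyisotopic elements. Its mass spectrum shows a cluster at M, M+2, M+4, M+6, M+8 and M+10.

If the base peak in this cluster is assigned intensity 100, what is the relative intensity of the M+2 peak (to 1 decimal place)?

7.3

Binomial terms of (0.2952 + 0.7048)^5: M 0.0022, M+2 0.0268, M+4 0.1278, M+6 0.3051, M+8 0.3642, M+10 0.1739 → M+8 is the base peak.
P(M+8) = C(5,4) × 0.2952^1 × 0.7048^4 = 5 × 0.2952 × 0.24675365 = 0.364208 (base)
P(M+2) = C(5,1) × 0.2952^4 × 0.7048^1 = 5 × 0.00759391 × 0.7048 = 0.026761
Relative intensity = 0.026761 / 0.364208 × 100 = 7.3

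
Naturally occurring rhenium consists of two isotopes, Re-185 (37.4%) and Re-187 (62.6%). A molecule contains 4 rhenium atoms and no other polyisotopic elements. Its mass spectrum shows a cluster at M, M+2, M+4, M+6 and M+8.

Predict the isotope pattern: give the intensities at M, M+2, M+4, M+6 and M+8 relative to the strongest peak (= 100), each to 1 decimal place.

The 4 Re atoms are independent, so intensities follow the terms of (0.374 + 0.626)^4.
P(M) = 0.374^4 = 0.019565
P(M+2) = 4 × 0.374^3 × 0.626^1 = 0.130993
P(M+4) = 6 × 0.374^2 × 0.626^2 = 0.328884
P(M+6) = 4 × 0.374^1 × 0.626^3 = 0.366990
P(M+8) = 0.626^4 = 0.153567
The M+6 peak is largest (0.366990); scaling to 100 gives 5.3 : 35.7 : 89.6 : 100.0 : 41.8.

5.3 : 35.7 : 89.6 : 100.0 : 41.8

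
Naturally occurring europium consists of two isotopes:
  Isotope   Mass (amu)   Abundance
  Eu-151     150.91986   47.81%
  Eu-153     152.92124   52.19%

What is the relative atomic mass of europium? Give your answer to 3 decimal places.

151.964 amu

The abundance-weighted mean is 0.4781 × 150.91986 + 0.5219 × 152.92124
= 72.154785 + 79.809595 = 151.964380 amu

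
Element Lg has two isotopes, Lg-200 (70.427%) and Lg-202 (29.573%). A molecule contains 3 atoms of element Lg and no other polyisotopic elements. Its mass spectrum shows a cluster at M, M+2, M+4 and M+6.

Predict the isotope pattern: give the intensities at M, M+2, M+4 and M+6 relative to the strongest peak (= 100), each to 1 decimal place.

79.4 : 100.0 : 42.0 : 5.9

Each Lg atom is independently Lg-200 (p = 0.70427) or Lg-202 (q = 0.29573); the cluster is the binomial expansion (p + q)^3.
P(M) = 0.70427^3 = 0.349315
P(M+2) = 3 × 0.70427^2 × 0.29573^1 = 0.440043
P(M+4) = 3 × 0.70427^1 × 0.29573^2 = 0.184778
P(M+6) = 0.29573^3 = 0.025863
The M+2 peak is largest (0.440043); scaling to 100 gives 79.4 : 100.0 : 42.0 : 5.9.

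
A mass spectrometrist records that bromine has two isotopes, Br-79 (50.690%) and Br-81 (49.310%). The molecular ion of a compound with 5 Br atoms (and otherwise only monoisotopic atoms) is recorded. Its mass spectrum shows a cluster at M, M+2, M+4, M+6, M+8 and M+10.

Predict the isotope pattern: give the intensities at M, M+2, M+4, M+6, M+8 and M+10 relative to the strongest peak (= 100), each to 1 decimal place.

The 5 Br atoms are independent, so intensities follow the terms of (0.50690 + 0.49310)^5.
P(M) = 0.50690^5 = 0.033467
P(M+2) = 5 × 0.50690^4 × 0.49310^1 = 0.162777
P(M+4) = 10 × 0.50690^3 × 0.49310^2 = 0.316692
P(M+6) = 10 × 0.50690^2 × 0.49310^3 = 0.308070
P(M+8) = 5 × 0.50690^1 × 0.49310^4 = 0.149842
P(M+10) = 0.49310^5 = 0.029152
The M+4 peak is largest (0.316692); scaling to 100 gives 10.6 : 51.4 : 100.0 : 97.3 : 47.3 : 9.2.

10.6 : 51.4 : 100.0 : 97.3 : 47.3 : 9.2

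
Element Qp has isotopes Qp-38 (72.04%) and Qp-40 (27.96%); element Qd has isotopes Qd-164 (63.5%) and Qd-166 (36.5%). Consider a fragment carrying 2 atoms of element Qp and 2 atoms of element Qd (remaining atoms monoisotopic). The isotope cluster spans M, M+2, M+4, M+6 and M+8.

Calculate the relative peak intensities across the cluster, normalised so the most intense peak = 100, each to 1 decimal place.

51.9 : 100.0 : 71.3 : 22.3 : 2.6

Element Qp pattern (n=2): 0.51897616 : 0.40284768 : 0.07817616
Element Qd pattern (n=2): 0.403225 : 0.46355 : 0.133225
Convolve the two distributions (both contribute in 2-u steps):
  M: 0.51897616×0.403225 = 0.209264
  M+2: 0.51897616×0.46355 + 0.40284768×0.403225 = 0.403010
  M+4: 0.51897616×0.133225 + 0.40284768×0.46355 + 0.07817616×0.403225 = 0.287403
  M+6: 0.40284768×0.133225 + 0.07817616×0.46355 = 0.089908
  M+8: 0.07817616×0.133225 = 0.010415
Scale to base peak (0.403010) = 100: 51.9 : 100.0 : 71.3 : 22.3 : 2.6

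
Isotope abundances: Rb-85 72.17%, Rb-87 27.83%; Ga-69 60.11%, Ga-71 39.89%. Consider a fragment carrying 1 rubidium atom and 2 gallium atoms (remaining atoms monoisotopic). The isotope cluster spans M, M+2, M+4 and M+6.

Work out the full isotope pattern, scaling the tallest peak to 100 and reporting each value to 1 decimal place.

58.4 : 100.0 : 55.6 : 9.9

Rubidium pattern (n=1): 0.7217 : 0.2783
Gallium pattern (n=2): 0.36132121 : 0.47955758 : 0.15912121
Convolve the two distributions (both contribute in 2-u steps):
  M: 0.7217×0.36132121 = 0.260766
  M+2: 0.7217×0.47955758 + 0.2783×0.36132121 = 0.446652
  M+4: 0.7217×0.15912121 + 0.2783×0.47955758 = 0.248299
  M+6: 0.2783×0.15912121 = 0.044283
Scale to base peak (0.446652) = 100: 58.4 : 100.0 : 55.6 : 9.9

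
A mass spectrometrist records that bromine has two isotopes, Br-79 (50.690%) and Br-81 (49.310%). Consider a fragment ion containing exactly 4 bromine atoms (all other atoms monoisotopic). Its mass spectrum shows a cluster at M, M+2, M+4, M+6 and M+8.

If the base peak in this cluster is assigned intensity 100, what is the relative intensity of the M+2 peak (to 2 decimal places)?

Binomial terms of (0.50690 + 0.49310)^4: M 0.0660, M+2 0.2569, M+4 0.3749, M+6 0.2431, M+8 0.0591 → M+4 is the base peak.
P(M+4) = C(4,2) × 0.50690^2 × 0.49310^2 = 6 × 0.25694761 × 0.24314761 = 0.374857 (base)
P(M+2) = C(4,1) × 0.50690^3 × 0.49310^1 = 4 × 0.13024674 × 0.4931 = 0.256899
Relative intensity = 0.256899 / 0.374857 × 100 = 68.53

68.53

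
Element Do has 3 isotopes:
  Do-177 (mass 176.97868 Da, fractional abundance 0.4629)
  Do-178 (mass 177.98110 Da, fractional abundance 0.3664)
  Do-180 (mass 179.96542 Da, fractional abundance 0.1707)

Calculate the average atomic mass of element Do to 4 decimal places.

177.8558 Da

Average mass = Σ (abundance × isotope mass) = 0.4629 × 176.97868 + 0.3664 × 177.98110 + 0.1707 × 179.96542
= 81.923431 + 65.212275 + 30.720097 = 177.855803 Da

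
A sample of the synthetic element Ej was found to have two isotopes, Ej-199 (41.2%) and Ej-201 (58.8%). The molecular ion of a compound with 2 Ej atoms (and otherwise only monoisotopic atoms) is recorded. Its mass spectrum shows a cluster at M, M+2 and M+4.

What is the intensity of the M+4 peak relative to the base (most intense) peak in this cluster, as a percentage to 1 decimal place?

Binomial terms of (0.412 + 0.588)^2: M 0.1697, M+2 0.4845, M+4 0.3457 → M+2 is the base peak.
P(M+2) = C(2,1) × 0.412^1 × 0.588^1 = 2 × 0.4120 × 0.5880 = 0.484512 (base)
P(M+4) = C(2,2) × 0.412^0 × 0.588^2 = 1 × 1.0000 × 0.345744 = 0.345744
Relative intensity = 0.345744 / 0.484512 × 100 = 71.4

71.4%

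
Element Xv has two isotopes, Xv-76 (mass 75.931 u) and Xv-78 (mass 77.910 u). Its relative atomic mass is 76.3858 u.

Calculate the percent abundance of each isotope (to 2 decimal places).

Let x be the fractional abundance of Xv-76; then Xv-78 has abundance 1 − x.
75.931·x + 77.910·(1 − x) = 76.3858
(75.931 − 77.910)·x = 76.3858 − 77.910
x = -1.5242 / -1.979 = 0.77019 → 77.02% Xv-76, 22.98% Xv-78.

Xv-76: 77.02%, Xv-78: 22.98%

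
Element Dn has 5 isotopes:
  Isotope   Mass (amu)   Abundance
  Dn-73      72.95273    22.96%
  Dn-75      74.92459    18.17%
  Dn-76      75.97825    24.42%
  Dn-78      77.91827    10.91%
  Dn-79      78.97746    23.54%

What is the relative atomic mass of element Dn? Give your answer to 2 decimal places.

Weight each isotope mass by its fractional abundance: 0.2296 × 72.95273 + 0.1817 × 74.92459 + 0.2442 × 75.97825 + 0.1091 × 77.91827 + 0.2354 × 78.97746
= 16.749947 + 13.613798 + 18.553889 + 8.500883 + 18.591294 = 76.009811 amu

76.01 amu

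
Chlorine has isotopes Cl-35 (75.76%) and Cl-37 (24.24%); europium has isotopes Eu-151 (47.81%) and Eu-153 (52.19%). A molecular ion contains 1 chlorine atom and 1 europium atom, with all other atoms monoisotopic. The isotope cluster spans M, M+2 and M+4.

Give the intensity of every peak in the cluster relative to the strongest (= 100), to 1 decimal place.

70.8 : 100.0 : 24.7

Chlorine pattern (n=1): 0.7576 : 0.2424
Europium pattern (n=1): 0.4781 : 0.5219
Convolve the two distributions (both contribute in 2-u steps):
  M: 0.7576×0.4781 = 0.362209
  M+2: 0.7576×0.5219 + 0.2424×0.4781 = 0.511283
  M+4: 0.2424×0.5219 = 0.126509
Scale to base peak (0.511283) = 100: 70.8 : 100.0 : 24.7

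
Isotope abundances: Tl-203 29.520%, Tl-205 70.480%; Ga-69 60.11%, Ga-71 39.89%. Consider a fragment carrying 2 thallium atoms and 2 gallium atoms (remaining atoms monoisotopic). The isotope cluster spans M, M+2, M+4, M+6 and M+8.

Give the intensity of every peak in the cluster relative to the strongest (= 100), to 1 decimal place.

8.0 : 48.9 : 100.0 : 77.5 : 20.1

Thallium pattern (n=2): 0.08714304 : 0.41611392 : 0.49674304
Gallium pattern (n=2): 0.36132121 : 0.47955758 : 0.15912121
Convolve the two distributions (both contribute in 2-u steps):
  M: 0.08714304×0.36132121 = 0.031487
  M+2: 0.08714304×0.47955758 + 0.41611392×0.36132121 = 0.192141
  M+4: 0.08714304×0.15912121 + 0.41611392×0.47955758 + 0.49674304×0.36132121 = 0.392901
  M+6: 0.41611392×0.15912121 + 0.49674304×0.47955758 = 0.304429
  M+8: 0.49674304×0.15912121 = 0.079042
Scale to base peak (0.392901) = 100: 8.0 : 48.9 : 100.0 : 77.5 : 20.1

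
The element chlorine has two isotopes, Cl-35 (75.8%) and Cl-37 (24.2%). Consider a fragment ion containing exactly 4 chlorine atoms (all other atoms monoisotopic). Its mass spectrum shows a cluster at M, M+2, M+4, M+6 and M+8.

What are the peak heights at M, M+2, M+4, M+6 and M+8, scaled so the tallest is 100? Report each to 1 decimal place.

78.3 : 100.0 : 47.9 : 10.2 : 0.8

Each Cl atom is independently Cl-35 (p = 0.758) or Cl-37 (q = 0.242); the cluster is the binomial expansion (p + q)^4.
P(M) = 0.758^4 = 0.330124
P(M+2) = 4 × 0.758^3 × 0.242^1 = 0.421583
P(M+4) = 6 × 0.758^2 × 0.242^2 = 0.201893
P(M+6) = 4 × 0.758^1 × 0.242^3 = 0.042971
P(M+8) = 0.242^4 = 0.003430
The M+2 peak is largest (0.421583); scaling to 100 gives 78.3 : 100.0 : 47.9 : 10.2 : 0.8.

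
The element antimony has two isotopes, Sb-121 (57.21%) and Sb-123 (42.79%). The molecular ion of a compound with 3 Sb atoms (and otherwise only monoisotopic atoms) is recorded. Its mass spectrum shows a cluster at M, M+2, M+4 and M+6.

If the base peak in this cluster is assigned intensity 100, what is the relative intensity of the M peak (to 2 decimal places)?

(0.5721 + 0.4279)^3 gives M 0.1872, M+2 0.4202, M+4 0.3143, M+6 0.0783; the largest is M+2.
P(M+2) = C(3,1) × 0.5721^2 × 0.4279^1 = 3 × 0.32729841 × 0.4279 = 0.420153 (base)
P(M) = C(3,0) × 0.5721^3 × 0.4279^0 = 1 × 0.18724742 × 1.0000 = 0.187247
Relative intensity = 0.187247 / 0.420153 × 100 = 44.57

44.57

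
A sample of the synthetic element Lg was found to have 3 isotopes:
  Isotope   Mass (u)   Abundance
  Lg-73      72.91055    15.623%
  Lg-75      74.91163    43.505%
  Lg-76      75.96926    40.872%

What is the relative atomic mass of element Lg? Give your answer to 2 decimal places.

75.03 u

Ar = Σ fᵢ·mᵢ = 0.15623 × 72.91055 + 0.43505 × 74.91163 + 0.40872 × 75.96926
= 11.390815 + 32.590305 + 31.050156 = 75.031276 u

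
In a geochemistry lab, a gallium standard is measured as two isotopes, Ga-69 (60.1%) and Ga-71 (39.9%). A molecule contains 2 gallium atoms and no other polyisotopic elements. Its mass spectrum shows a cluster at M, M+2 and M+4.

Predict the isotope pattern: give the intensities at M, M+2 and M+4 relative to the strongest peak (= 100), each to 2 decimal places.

The 2 Ga atoms are independent, so intensities follow the terms of (0.601 + 0.399)^2.
P(M) = 0.601^2 = 0.361201
P(M+2) = 2 × 0.601^1 × 0.399^1 = 0.479598
P(M+4) = 0.399^2 = 0.159201
The M+2 peak is largest (0.479598); scaling to 100 gives 75.31 : 100.00 : 33.19.

75.31 : 100.00 : 33.19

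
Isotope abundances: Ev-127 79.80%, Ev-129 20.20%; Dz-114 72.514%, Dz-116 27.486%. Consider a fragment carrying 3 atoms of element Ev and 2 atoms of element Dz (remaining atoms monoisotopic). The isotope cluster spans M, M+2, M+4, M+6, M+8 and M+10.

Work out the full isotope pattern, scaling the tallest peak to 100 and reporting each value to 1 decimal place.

Element Ev pattern (n=3): 0.50816959 : 0.38590322 : 0.09768478 : 0.00824241
Element Dz pattern (n=2): 0.52582802 : 0.39862396 : 0.07554802
Convolve the two distributions (both contribute in 2-u steps):
  M: 0.50816959×0.52582802 = 0.267210
  M+2: 0.50816959×0.39862396 + 0.38590322×0.52582802 = 0.405487
  M+4: 0.50816959×0.07554802 + 0.38590322×0.39862396 + 0.09768478×0.52582802 = 0.243587
  M+6: 0.38590322×0.07554802 + 0.09768478×0.39862396 + 0.00824241×0.52582802 = 0.072428
  M+8: 0.09768478×0.07554802 + 0.00824241×0.39862396 = 0.010666
  M+10: 0.00824241×0.07554802 = 0.000623
Scale to base peak (0.405487) = 100: 65.9 : 100.0 : 60.1 : 17.9 : 2.6 : 0.2

65.9 : 100.0 : 60.1 : 17.9 : 2.6 : 0.2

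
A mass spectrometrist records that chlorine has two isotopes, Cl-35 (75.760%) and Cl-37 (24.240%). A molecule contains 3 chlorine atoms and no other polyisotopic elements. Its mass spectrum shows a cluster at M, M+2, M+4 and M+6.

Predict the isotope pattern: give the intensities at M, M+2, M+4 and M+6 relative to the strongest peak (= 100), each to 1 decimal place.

100.0 : 96.0 : 30.7 : 3.3

Expanding (0.75760 + 0.24240)^3:
P(M) = 0.75760^3 = 0.434830
P(M+2) = 3 × 0.75760^2 × 0.24240^1 = 0.417382
P(M+4) = 3 × 0.75760^1 × 0.24240^2 = 0.133545
P(M+6) = 0.24240^3 = 0.014243
The M peak is largest (0.434830); scaling to 100 gives 100.0 : 96.0 : 30.7 : 3.3.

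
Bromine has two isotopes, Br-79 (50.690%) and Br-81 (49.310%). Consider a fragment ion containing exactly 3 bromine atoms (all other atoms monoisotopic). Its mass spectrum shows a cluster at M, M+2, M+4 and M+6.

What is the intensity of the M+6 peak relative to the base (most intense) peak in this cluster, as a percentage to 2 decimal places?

(0.50690 + 0.49310)^3 gives M 0.1302, M+2 0.3801, M+4 0.3698, M+6 0.1199; the largest is M+2.
P(M+2) = C(3,1) × 0.50690^2 × 0.49310^1 = 3 × 0.25694761 × 0.4931 = 0.380103 (base)
P(M+6) = C(3,3) × 0.50690^0 × 0.49310^3 = 1 × 1.0000 × 0.11989609 = 0.119896
Relative intensity = 0.119896 / 0.380103 × 100 = 31.54

31.54%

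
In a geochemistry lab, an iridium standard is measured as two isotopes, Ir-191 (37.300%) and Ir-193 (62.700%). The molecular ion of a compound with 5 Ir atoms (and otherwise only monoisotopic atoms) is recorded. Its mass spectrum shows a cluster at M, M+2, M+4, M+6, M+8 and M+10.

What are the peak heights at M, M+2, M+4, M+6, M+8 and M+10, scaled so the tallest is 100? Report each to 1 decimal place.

2.1 : 17.7 : 59.5 : 100.0 : 84.0 : 28.3

Each Ir atom is independently Ir-191 (p = 0.37300) or Ir-193 (q = 0.62700); the cluster is the binomial expansion (p + q)^5.
P(M) = 0.37300^5 = 0.007220
P(M+2) = 5 × 0.37300^4 × 0.62700^1 = 0.060684
P(M+4) = 10 × 0.37300^3 × 0.62700^2 = 0.204015
P(M+6) = 10 × 0.37300^2 × 0.62700^3 = 0.342942
P(M+8) = 5 × 0.37300^1 × 0.62700^4 = 0.288237
P(M+10) = 0.62700^5 = 0.096903
The M+6 peak is largest (0.342942); scaling to 100 gives 2.1 : 17.7 : 59.5 : 100.0 : 84.0 : 28.3.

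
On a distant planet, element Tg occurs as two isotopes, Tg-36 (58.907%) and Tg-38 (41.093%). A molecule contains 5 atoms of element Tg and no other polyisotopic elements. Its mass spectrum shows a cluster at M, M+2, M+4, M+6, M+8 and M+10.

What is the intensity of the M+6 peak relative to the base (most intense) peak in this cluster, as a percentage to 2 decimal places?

69.76%

(0.58907 + 0.41093)^5 gives M 0.0709, M+2 0.2474, M+4 0.3452, M+6 0.2408, M+8 0.0840, M+10 0.0117; the largest is M+4.
P(M+4) = C(5,2) × 0.58907^3 × 0.41093^2 = 10 × 0.20440933 × 0.16886346 = 0.345173 (base)
P(M+6) = C(5,3) × 0.58907^2 × 0.41093^3 = 10 × 0.34700346 × 0.06939106 = 0.240789
Relative intensity = 0.240789 / 0.345173 × 100 = 69.76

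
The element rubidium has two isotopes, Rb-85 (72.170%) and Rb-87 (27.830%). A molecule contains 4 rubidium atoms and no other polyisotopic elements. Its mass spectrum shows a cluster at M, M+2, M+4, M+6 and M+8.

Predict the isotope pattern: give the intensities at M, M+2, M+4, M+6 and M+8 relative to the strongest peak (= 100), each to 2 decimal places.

64.83 : 100.00 : 57.84 : 14.87 : 1.43

The 4 Rb atoms are independent, so intensities follow the terms of (0.72170 + 0.27830)^4.
P(M) = 0.72170^4 = 0.271286
P(M+2) = 4 × 0.72170^3 × 0.27830^1 = 0.418450
P(M+4) = 6 × 0.72170^2 × 0.27830^2 = 0.242042
P(M+6) = 4 × 0.72170^1 × 0.27830^3 = 0.062224
P(M+8) = 0.27830^4 = 0.005999
The M+2 peak is largest (0.418450); scaling to 100 gives 64.83 : 100.00 : 57.84 : 14.87 : 1.43.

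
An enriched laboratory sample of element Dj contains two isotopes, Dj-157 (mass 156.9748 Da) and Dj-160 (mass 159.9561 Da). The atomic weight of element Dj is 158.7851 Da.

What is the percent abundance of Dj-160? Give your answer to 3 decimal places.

60.722%

Let x be the fractional abundance of Dj-157; then Dj-160 has abundance 1 − x.
156.9748·x + 159.9561·(1 − x) = 158.7851
(156.9748 − 159.9561)·x = 158.7851 − 159.9561
x = -1.1710 / -2.9813 = 0.39278 → 39.278% Dj-157, 60.722% Dj-160.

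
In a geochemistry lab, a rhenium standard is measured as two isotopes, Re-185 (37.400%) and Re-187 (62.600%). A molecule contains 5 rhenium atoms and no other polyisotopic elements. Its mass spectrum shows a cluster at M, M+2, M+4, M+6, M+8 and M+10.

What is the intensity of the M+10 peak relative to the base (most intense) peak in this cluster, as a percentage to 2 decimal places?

28.02%

(0.37400 + 0.62600)^5 gives M 0.0073, M+2 0.0612, M+4 0.2050, M+6 0.3431, M+8 0.2872, M+10 0.0961; the largest is M+6.
P(M+6) = C(5,3) × 0.37400^2 × 0.62600^3 = 10 × 0.139876 × 0.24531438 = 0.343136 (base)
P(M+10) = C(5,5) × 0.37400^0 × 0.62600^5 = 1 × 1.0000 × 0.09613282 = 0.096133
Relative intensity = 0.096133 / 0.343136 × 100 = 28.02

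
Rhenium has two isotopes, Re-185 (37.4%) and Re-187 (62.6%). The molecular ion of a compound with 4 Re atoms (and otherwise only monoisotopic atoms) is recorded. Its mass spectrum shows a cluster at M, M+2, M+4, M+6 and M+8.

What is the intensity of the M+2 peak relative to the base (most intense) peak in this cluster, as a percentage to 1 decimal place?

Term probabilities: M 0.0196, M+2 0.1310, M+4 0.3289, M+6 0.3670, M+8 0.1536. Base peak = M+6.
P(M+6) = C(4,3) × 0.374^1 × 0.626^3 = 4 × 0.3740 × 0.24531438 = 0.366990 (base)
P(M+2) = C(4,1) × 0.374^3 × 0.626^1 = 4 × 0.05231362 × 0.6260 = 0.130993
Relative intensity = 0.130993 / 0.366990 × 100 = 35.7

35.7%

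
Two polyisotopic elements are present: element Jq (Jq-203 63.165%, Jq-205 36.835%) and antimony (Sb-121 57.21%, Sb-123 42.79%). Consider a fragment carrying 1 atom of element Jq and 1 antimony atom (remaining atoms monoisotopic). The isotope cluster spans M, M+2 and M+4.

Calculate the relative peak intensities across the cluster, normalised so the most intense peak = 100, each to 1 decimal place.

75.1 : 100.0 : 32.8

Element Jq pattern (n=1): 0.63165 : 0.36835
Antimony pattern (n=1): 0.5721 : 0.4279
Convolve the two distributions (both contribute in 2-u steps):
  M: 0.63165×0.5721 = 0.361367
  M+2: 0.63165×0.4279 + 0.36835×0.5721 = 0.481016
  M+4: 0.36835×0.4279 = 0.157617
Scale to base peak (0.481016) = 100: 75.1 : 100.0 : 32.8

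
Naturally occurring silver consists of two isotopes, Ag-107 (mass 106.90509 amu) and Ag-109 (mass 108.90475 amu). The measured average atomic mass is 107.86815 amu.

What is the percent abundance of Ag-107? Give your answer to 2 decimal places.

With x = fraction of Ag-107 (so Ag-109 is 1 − x):
106.90509·x + 108.90475·(1 − x) = 107.86815
(106.90509 − 108.90475)·x = 107.86815 − 108.90475
x = -1.03660 / -1.99966 = 0.51839 → 51.84% Ag-107, 48.16% Ag-109.

51.84%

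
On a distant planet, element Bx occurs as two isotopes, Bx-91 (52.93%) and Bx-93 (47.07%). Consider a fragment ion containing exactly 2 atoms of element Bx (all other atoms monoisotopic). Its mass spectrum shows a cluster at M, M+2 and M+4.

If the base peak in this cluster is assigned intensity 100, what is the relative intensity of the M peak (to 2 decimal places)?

Binomial terms of (0.5293 + 0.4707)^2: M 0.2802, M+2 0.4983, M+4 0.2216 → M+2 is the base peak.
P(M+2) = C(2,1) × 0.5293^1 × 0.4707^1 = 2 × 0.5293 × 0.4707 = 0.498283 (base)
P(M) = C(2,0) × 0.5293^2 × 0.4707^0 = 1 × 0.28015849 × 1.0000 = 0.280158
Relative intensity = 0.280158 / 0.498283 × 100 = 56.22

56.22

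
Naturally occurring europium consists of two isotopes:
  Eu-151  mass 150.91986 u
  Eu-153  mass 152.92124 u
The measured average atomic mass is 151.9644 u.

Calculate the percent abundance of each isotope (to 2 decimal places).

Eu-151: 47.81%, Eu-153: 52.19%

Writing the weighted mean with unknown fraction x of Eu-151:
150.91986·x + 152.92124·(1 − x) = 151.9644
(150.91986 − 152.92124)·x = 151.9644 − 152.92124
x = -0.95684 / -2.00138 = 0.47809 → 47.81% Eu-151, 52.19% Eu-153.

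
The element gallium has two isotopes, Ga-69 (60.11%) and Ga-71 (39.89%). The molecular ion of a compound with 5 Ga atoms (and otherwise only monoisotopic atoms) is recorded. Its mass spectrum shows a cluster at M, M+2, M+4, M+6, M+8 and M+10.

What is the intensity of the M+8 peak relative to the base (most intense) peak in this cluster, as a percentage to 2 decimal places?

(0.6011 + 0.3989)^5 gives M 0.0785, M+2 0.2604, M+4 0.3456, M+6 0.2293, M+8 0.0761, M+10 0.0101; the largest is M+4.
P(M+4) = C(5,2) × 0.6011^3 × 0.3989^2 = 10 × 0.21719018 × 0.15912121 = 0.345596 (base)
P(M+8) = C(5,4) × 0.6011^1 × 0.3989^4 = 5 × 0.6011 × 0.02531956 = 0.076098
Relative intensity = 0.076098 / 0.345596 × 100 = 22.02

22.02%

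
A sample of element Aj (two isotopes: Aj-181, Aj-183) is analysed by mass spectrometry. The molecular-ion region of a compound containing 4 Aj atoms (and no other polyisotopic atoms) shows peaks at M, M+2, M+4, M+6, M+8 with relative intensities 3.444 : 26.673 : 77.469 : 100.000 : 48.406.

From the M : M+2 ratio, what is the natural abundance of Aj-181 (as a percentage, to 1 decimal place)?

Let p = fractional abundance of Aj-181. I(M+2)/I(M) = [C(4,1)·p^3·(1−p)] / p^4 = 4·(1−p)/p = 26.673/3.444 = 7.7448
(1−p)/p = 7.7448/4 = 1.9362  ⇒  p = 1/(1 + 1.9362) = 0.3406
Aj-181: 34.1%, Aj-183: 65.9%.

34.1%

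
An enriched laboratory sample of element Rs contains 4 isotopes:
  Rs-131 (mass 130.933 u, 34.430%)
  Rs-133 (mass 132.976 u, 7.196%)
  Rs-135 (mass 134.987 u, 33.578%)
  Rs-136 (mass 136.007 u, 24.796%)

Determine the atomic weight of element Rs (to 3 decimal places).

Weight each isotope mass by its fractional abundance: 0.34430 × 130.933 + 0.07196 × 132.976 + 0.33578 × 134.987 + 0.24796 × 136.007
= 45.0802 + 9.5690 + 45.3259 + 33.7243 = 133.6994 u

133.699 u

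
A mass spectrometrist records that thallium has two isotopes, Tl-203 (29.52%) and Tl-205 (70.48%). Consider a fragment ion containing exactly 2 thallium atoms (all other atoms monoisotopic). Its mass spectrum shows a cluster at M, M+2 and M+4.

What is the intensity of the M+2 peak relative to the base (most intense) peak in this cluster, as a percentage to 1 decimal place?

Binomial terms of (0.2952 + 0.7048)^2: M 0.0871, M+2 0.4161, M+4 0.4967 → M+4 is the base peak.
P(M+4) = C(2,2) × 0.2952^0 × 0.7048^2 = 1 × 1.0000 × 0.49674304 = 0.496743 (base)
P(M+2) = C(2,1) × 0.2952^1 × 0.7048^1 = 2 × 0.2952 × 0.7048 = 0.416114
Relative intensity = 0.416114 / 0.496743 × 100 = 83.8

83.8%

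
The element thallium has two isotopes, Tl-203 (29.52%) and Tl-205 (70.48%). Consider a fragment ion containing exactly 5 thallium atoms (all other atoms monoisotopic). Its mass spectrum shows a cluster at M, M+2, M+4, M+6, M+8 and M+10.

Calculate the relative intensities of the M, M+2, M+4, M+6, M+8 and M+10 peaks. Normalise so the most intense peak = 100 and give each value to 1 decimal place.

0.6 : 7.3 : 35.1 : 83.8 : 100.0 : 47.8

The 5 Tl atoms are independent, so intensities follow the terms of (0.2952 + 0.7048)^5.
P(M) = 0.2952^5 = 0.002242
P(M+2) = 5 × 0.2952^4 × 0.7048^1 = 0.026761
P(M+4) = 10 × 0.2952^3 × 0.7048^2 = 0.127785
P(M+6) = 10 × 0.2952^2 × 0.7048^3 = 0.305092
P(M+8) = 5 × 0.2952^1 × 0.7048^4 = 0.364208
P(M+10) = 0.7048^5 = 0.173912
The M+8 peak is largest (0.364208); scaling to 100 gives 0.6 : 7.3 : 35.1 : 83.8 : 100.0 : 47.8.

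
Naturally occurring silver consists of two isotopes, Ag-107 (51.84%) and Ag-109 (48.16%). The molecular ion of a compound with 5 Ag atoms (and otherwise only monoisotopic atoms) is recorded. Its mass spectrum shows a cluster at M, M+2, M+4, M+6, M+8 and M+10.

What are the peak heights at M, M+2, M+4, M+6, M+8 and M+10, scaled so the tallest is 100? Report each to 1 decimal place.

11.6 : 53.8 : 100.0 : 92.9 : 43.2 : 8.0

Expanding (0.5184 + 0.4816)^5:
P(M) = 0.5184^5 = 0.037439
P(M+2) = 5 × 0.5184^4 × 0.4816^1 = 0.173907
P(M+4) = 10 × 0.5184^3 × 0.4816^2 = 0.323123
P(M+6) = 10 × 0.5184^2 × 0.4816^3 = 0.300185
P(M+8) = 5 × 0.5184^1 × 0.4816^4 = 0.139438
P(M+10) = 0.4816^5 = 0.025908
The M+4 peak is largest (0.323123); scaling to 100 gives 11.6 : 53.8 : 100.0 : 92.9 : 43.2 : 8.0.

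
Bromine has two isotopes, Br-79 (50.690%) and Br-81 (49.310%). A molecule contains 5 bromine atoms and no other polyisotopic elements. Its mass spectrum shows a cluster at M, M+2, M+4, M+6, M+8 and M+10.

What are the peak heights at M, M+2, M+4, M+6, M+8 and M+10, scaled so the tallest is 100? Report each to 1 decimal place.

10.6 : 51.4 : 100.0 : 97.3 : 47.3 : 9.2

The 5 Br atoms are independent, so intensities follow the terms of (0.50690 + 0.49310)^5.
P(M) = 0.50690^5 = 0.033467
P(M+2) = 5 × 0.50690^4 × 0.49310^1 = 0.162777
P(M+4) = 10 × 0.50690^3 × 0.49310^2 = 0.316692
P(M+6) = 10 × 0.50690^2 × 0.49310^3 = 0.308070
P(M+8) = 5 × 0.50690^1 × 0.49310^4 = 0.149842
P(M+10) = 0.49310^5 = 0.029152
The M+4 peak is largest (0.316692); scaling to 100 gives 10.6 : 51.4 : 100.0 : 97.3 : 47.3 : 9.2.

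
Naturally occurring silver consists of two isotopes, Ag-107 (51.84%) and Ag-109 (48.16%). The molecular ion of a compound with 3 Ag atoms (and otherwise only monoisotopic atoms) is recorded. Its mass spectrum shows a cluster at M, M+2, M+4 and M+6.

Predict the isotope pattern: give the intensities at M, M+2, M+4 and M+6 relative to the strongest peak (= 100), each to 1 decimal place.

35.9 : 100.0 : 92.9 : 28.8

Each Ag atom is independently Ag-107 (p = 0.5184) or Ag-109 (q = 0.4816); the cluster is the binomial expansion (p + q)^3.
P(M) = 0.5184^3 = 0.139314
P(M+2) = 3 × 0.5184^2 × 0.4816^1 = 0.388273
P(M+4) = 3 × 0.5184^1 × 0.4816^2 = 0.360711
P(M+6) = 0.4816^3 = 0.111702
The M+2 peak is largest (0.388273); scaling to 100 gives 35.9 : 100.0 : 92.9 : 28.8.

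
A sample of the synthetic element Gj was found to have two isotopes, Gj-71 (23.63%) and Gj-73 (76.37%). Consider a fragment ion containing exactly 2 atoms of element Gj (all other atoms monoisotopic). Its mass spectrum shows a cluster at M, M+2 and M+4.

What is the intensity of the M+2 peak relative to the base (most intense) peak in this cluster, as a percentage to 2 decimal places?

61.88%

(0.2363 + 0.7637)^2 gives M 0.0558, M+2 0.3609, M+4 0.5832; the largest is M+4.
P(M+4) = C(2,2) × 0.2363^0 × 0.7637^2 = 1 × 1.0000 × 0.58323769 = 0.583238 (base)
P(M+2) = C(2,1) × 0.2363^1 × 0.7637^1 = 2 × 0.2363 × 0.7637 = 0.360925
Relative intensity = 0.360925 / 0.583238 × 100 = 61.88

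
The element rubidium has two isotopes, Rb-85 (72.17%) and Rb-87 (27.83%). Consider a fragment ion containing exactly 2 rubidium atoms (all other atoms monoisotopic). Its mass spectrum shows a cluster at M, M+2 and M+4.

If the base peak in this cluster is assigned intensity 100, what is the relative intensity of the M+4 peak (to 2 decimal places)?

14.87

Binomial terms of (0.7217 + 0.2783)^2: M 0.5209, M+2 0.4017, M+4 0.0775 → M is the base peak.
P(M) = C(2,0) × 0.7217^2 × 0.2783^0 = 1 × 0.52085089 × 1.0000 = 0.520851 (base)
P(M+4) = C(2,2) × 0.7217^0 × 0.2783^2 = 1 × 1.0000 × 0.07745089 = 0.077451
Relative intensity = 0.077451 / 0.520851 × 100 = 14.87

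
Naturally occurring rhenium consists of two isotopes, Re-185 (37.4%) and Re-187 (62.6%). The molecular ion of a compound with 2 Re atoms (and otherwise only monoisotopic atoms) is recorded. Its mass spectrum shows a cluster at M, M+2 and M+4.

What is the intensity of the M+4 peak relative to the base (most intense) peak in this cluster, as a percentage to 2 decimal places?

83.69%

(0.374 + 0.626)^2 gives M 0.1399, M+2 0.4682, M+4 0.3919; the largest is M+2.
P(M+2) = C(2,1) × 0.374^1 × 0.626^1 = 2 × 0.3740 × 0.6260 = 0.468248 (base)
P(M+4) = C(2,2) × 0.374^0 × 0.626^2 = 1 × 1.0000 × 0.391876 = 0.391876
Relative intensity = 0.391876 / 0.468248 × 100 = 83.69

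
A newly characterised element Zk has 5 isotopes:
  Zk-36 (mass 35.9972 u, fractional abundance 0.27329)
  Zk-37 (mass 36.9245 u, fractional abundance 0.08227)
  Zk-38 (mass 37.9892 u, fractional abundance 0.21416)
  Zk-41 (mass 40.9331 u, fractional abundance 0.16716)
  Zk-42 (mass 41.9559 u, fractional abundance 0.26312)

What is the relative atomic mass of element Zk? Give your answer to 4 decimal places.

Ar = Σ fᵢ·mᵢ = 0.27329 × 35.9972 + 0.08227 × 36.9245 + 0.21416 × 37.9892 + 0.16716 × 40.9331 + 0.26312 × 41.9559
= 9.83767 + 3.03778 + 8.13577 + 6.84238 + 11.03944 = 38.89304 u

38.8930 u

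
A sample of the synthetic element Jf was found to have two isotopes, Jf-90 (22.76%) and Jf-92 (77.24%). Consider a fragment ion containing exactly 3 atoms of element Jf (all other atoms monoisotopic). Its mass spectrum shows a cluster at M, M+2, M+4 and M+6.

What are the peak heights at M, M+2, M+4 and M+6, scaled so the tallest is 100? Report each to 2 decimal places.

The 3 Jf atoms are independent, so intensities follow the terms of (0.2276 + 0.7724)^3.
P(M) = 0.2276^3 = 0.011790
P(M+2) = 3 × 0.2276^2 × 0.7724^1 = 0.120035
P(M+4) = 3 × 0.2276^1 × 0.7724^2 = 0.407360
P(M+6) = 0.7724^3 = 0.460815
The M+6 peak is largest (0.460815); scaling to 100 gives 2.56 : 26.05 : 88.40 : 100.00.

2.56 : 26.05 : 88.40 : 100.00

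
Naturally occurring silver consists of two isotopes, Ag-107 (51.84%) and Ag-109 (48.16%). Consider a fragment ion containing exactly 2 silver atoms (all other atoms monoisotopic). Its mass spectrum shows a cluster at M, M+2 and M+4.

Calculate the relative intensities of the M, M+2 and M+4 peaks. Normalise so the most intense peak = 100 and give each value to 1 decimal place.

The 2 Ag atoms are independent, so intensities follow the terms of (0.5184 + 0.4816)^2.
P(M) = 0.5184^2 = 0.268739
P(M+2) = 2 × 0.5184^1 × 0.4816^1 = 0.499323
P(M+4) = 0.4816^2 = 0.231939
The M+2 peak is largest (0.499323); scaling to 100 gives 53.8 : 100.0 : 46.5.

53.8 : 100.0 : 46.5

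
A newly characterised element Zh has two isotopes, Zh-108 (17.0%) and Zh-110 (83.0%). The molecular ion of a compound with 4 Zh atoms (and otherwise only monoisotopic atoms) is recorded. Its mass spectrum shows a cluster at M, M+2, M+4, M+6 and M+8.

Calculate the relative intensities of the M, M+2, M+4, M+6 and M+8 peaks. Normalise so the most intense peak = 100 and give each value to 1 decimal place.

0.2 : 3.4 : 25.2 : 81.9 : 100.0

Each Zh atom is independently Zh-108 (p = 0.170) or Zh-110 (q = 0.830); the cluster is the binomial expansion (p + q)^4.
P(M) = 0.170^4 = 0.000835
P(M+2) = 4 × 0.170^3 × 0.830^1 = 0.016311
P(M+4) = 6 × 0.170^2 × 0.830^2 = 0.119455
P(M+6) = 4 × 0.170^1 × 0.830^3 = 0.388815
P(M+8) = 0.830^4 = 0.474583
The M+8 peak is largest (0.474583); scaling to 100 gives 0.2 : 3.4 : 25.2 : 81.9 : 100.0.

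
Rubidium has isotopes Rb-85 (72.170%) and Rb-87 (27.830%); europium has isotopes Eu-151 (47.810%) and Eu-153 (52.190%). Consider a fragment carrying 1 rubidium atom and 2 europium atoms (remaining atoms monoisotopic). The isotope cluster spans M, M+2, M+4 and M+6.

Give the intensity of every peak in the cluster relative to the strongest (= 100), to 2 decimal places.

38.93 : 100.00 : 79.16 : 17.89

Rubidium pattern (n=1): 0.7217 : 0.2783
Europium pattern (n=2): 0.22857961 : 0.49904078 : 0.27237961
Convolve the two distributions (both contribute in 2-u steps):
  M: 0.7217×0.22857961 = 0.164966
  M+2: 0.7217×0.49904078 + 0.2783×0.22857961 = 0.423771
  M+4: 0.7217×0.27237961 + 0.2783×0.49904078 = 0.335459
  M+6: 0.2783×0.27237961 = 0.075803
Scale to base peak (0.423771) = 100: 38.93 : 100.00 : 79.16 : 17.89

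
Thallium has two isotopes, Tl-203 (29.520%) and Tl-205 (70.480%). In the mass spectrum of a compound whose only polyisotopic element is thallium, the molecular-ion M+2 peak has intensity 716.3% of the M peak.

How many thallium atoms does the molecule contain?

3

With n Tl atoms, P(M+2)/P(M) = C(n,1)·p^(n−1)q / p^n = n·q/p = n · 0.70480/0.29520.
n = 7.163 × 0.29520/0.70480 = 3.00 ≈ 3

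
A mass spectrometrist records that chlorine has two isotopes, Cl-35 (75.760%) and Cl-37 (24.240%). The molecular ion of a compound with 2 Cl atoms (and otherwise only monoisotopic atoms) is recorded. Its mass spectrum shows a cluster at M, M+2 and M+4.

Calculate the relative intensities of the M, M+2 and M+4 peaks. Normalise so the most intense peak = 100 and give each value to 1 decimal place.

100.0 : 64.0 : 10.2

Each Cl atom is independently Cl-35 (p = 0.75760) or Cl-37 (q = 0.24240); the cluster is the binomial expansion (p + q)^2.
P(M) = 0.75760^2 = 0.573958
P(M+2) = 2 × 0.75760^1 × 0.24240^1 = 0.367284
P(M+4) = 0.24240^2 = 0.058758
The M peak is largest (0.573958); scaling to 100 gives 100.0 : 64.0 : 10.2.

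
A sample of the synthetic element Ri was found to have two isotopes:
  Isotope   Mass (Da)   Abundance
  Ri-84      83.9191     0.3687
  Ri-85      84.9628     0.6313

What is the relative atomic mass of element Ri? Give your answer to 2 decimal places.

Average mass = Σ (abundance × isotope mass) = 0.3687 × 83.9191 + 0.6313 × 84.9628
= 30.94097 + 53.63702 = 84.57799 Da

84.58 Da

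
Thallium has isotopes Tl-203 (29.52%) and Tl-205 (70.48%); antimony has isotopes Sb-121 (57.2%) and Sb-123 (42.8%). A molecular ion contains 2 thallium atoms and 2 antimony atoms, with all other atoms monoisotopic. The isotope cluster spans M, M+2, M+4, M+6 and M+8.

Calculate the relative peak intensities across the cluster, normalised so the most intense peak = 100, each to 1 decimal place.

7.5 : 46.8 : 100.0 : 83.6 : 23.8

Thallium pattern (n=2): 0.08714304 : 0.41611392 : 0.49674304
Antimony pattern (n=2): 0.327184 : 0.489632 : 0.183184
Convolve the two distributions (both contribute in 2-u steps):
  M: 0.08714304×0.327184 = 0.028512
  M+2: 0.08714304×0.489632 + 0.41611392×0.327184 = 0.178814
  M+4: 0.08714304×0.183184 + 0.41611392×0.489632 + 0.49674304×0.327184 = 0.382232
  M+6: 0.41611392×0.183184 + 0.49674304×0.489632 = 0.319447
  M+8: 0.49674304×0.183184 = 0.090995
Scale to base peak (0.382232) = 100: 7.5 : 46.8 : 100.0 : 83.6 : 23.8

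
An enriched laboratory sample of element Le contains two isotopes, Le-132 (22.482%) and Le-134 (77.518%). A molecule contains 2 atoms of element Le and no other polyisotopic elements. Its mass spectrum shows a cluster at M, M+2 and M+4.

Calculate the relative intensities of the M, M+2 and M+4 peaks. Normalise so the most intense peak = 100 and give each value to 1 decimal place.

8.4 : 58.0 : 100.0

Expanding (0.22482 + 0.77518)^2:
P(M) = 0.22482^2 = 0.050544
P(M+2) = 2 × 0.22482^1 × 0.77518^1 = 0.348552
P(M+4) = 0.77518^2 = 0.600904
The M+4 peak is largest (0.600904); scaling to 100 gives 8.4 : 58.0 : 100.0.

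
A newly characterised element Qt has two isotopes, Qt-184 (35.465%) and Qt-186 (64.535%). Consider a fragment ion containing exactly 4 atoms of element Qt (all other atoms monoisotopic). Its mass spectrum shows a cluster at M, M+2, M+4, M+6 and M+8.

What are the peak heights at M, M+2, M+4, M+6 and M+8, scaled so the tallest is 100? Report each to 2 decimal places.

4.15 : 30.20 : 82.43 : 100.00 : 45.49

Expanding (0.35465 + 0.64535)^4:
P(M) = 0.35465^4 = 0.015820
P(M+2) = 4 × 0.35465^3 × 0.64535^1 = 0.115148
P(M+4) = 6 × 0.35465^2 × 0.64535^2 = 0.314298
P(M+6) = 4 × 0.35465^1 × 0.64535^3 = 0.381282
P(M+8) = 0.64535^4 = 0.173453
The M+6 peak is largest (0.381282); scaling to 100 gives 4.15 : 30.20 : 82.43 : 100.00 : 45.49.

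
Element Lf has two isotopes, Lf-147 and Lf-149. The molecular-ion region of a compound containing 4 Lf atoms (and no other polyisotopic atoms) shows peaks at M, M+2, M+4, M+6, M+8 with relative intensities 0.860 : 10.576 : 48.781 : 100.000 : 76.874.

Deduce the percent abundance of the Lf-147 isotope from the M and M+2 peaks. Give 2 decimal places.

24.54%

Write p for the Lf-147 fraction. I(M+2)/I(M) = [C(4,1)·p^3·(1−p)] / p^4 = 4·(1−p)/p = 10.576/0.860 = 12.2977
(1−p)/p = 12.2977/4 = 3.0744  ⇒  p = 1/(1 + 3.0744) = 0.2454
Lf-147: 24.54%, Lf-149: 75.46%.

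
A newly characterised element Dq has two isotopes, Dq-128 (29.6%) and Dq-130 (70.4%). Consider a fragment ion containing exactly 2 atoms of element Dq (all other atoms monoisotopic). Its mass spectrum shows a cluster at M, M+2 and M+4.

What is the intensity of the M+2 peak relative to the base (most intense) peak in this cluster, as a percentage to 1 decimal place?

Binomial terms of (0.296 + 0.704)^2: M 0.0876, M+2 0.4168, M+4 0.4956 → M+4 is the base peak.
P(M+4) = C(2,2) × 0.296^0 × 0.704^2 = 1 × 1.0000 × 0.495616 = 0.495616 (base)
P(M+2) = C(2,1) × 0.296^1 × 0.704^1 = 2 × 0.2960 × 0.7040 = 0.416768
Relative intensity = 0.416768 / 0.495616 × 100 = 84.1

84.1%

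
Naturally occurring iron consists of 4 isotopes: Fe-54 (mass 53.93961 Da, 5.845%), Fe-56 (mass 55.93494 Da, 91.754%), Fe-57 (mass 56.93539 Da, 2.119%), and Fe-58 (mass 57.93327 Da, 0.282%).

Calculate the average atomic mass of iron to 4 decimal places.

The abundance-weighted mean is 0.05845 × 53.93961 + 0.91754 × 55.93494 + 0.02119 × 56.93539 + 0.00282 × 57.93327
= 3.152770 + 51.322545 + 1.206461 + 0.163372 = 55.845148 Da

55.8451 Da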